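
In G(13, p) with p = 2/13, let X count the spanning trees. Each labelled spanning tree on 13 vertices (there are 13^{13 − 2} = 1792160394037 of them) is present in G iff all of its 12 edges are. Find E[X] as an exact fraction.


K_13 has 13^{13 − 2} = 1792160394037 labelled spanning trees.
For each such spanning tree H, let X_H = 1 if all 12 edges of H are present in G. Then P[X_H = 1] = p^{12} = (2/13)^{12} = 4096/23298085122481.
By linearity of expectation: E[X] = Σ_H E[X_H] = 1792160394037 · p^{12} = 1792160394037 · 4096/23298085122481 = 4096/13.
Numerically: E[X] ≈ 315.077.

E[X] = 1792160394037 · (2/13)^{12} = 4096/13 ≈ 315.077.


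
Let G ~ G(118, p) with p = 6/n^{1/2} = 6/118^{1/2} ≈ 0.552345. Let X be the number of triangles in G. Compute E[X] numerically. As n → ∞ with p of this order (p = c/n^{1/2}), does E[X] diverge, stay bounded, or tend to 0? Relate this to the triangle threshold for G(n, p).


Number of potential triangles: C(118, 3) = 266916.
Each occurs with probability p³ ≈ (0.552345)³ ≈ 1.68511964e-01.
By linearity: E[X] = C(118, 3)·p³ ≈ 266916 · 1.68511964e-01 ≈ 44978.539371.
Since α = 1/2 < 1, p = c/n^{1/2} ≫ 1/n is above the triangle threshold p ~ 1/n. Asymptotically E[X] ~ (c³/6)·n^{3(1−α)} = (6³/6)·n^{1.5} → ∞; triangles are abundant w.h.p.

E[X] ≈ 44978.539371; in regime p = Θ(1/n^{1/2}) E[X] diverges (above the triangle threshold p ~ 1/n).


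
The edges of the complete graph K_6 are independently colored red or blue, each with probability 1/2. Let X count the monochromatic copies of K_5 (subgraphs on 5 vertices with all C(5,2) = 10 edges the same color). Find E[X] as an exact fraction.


Let X = Σ_S X_S over the C(6, 5) = 6 subsets S of size 5, where X_S = 1 if the K_5 on S is monochromatic.
For a fixed S, the K_5 on S has C(5, 2) = 10 edges. P[all 10 edges red] = (1/2)^10, and likewise for blue, so P[monochromatic] = 2·(1/2)^10 = 2^{1 − 10} = 1/512.
By linearity of expectation: E[X] = C(6, 5) · 2^{1 − 10} = 6 · 1/512 = 3/256.
Numerically: E[X] ≈ 0.012.

E[X] = C(6,5)·2^(1−C(5,2)) = 3/256 ≈ 0.012.


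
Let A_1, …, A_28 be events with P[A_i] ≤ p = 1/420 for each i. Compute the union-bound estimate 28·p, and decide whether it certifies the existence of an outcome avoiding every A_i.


Union bound: P[∪_{i=1}^{28} A_i] ≤ Σ_i P[A_i] ≤ 28·p = 28·(1/420) = 1/15.
Numerically: 1/15 ≈ 0.0666667.
Is 1/15 < 1? YES.
Since P[∪ A_i] ≤ 1/15 < 1, the complement has P[∩ A_i^c] ≥ 1 − 1/15 = 14/15 > 0, so some outcome avoids every A_i.

28·p = 1/15 ≈ 0.0666667; existence CERTIFIED by the union bound.


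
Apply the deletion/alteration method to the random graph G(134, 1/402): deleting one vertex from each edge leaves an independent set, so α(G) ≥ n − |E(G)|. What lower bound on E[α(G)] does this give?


E[|E(G)|] = C(134, 2)·p = 8911 · (1/402) = 133/6.
E[α(G)] ≥ n − E[|E(G)|] = 134 − 133/6 = 671/6.
Numerically: ≈ 111.833.
(This is only a lower bound; the true E[α(G)] may be larger.)

E[α(G)] ≥ 671/6 ≈ 111.833.


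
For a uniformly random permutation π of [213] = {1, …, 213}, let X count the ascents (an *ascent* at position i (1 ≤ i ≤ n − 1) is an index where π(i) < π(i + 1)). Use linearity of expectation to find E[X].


Write X = Σ X_I over i = 1, …, 212, with X_I the indicator of one ascent.
There are 212 indicators.
For each fixed i, the pair (π(i), π(i+1)) is a uniformly random ordered pair of distinct values from {1, …, 213}; by symmetry P[π(i) < π(i+1)] = 1/2.
By linearity: E[X] = 212 · (1/2) = (213 − 1) · (1/2) = 106 ≈ 106.000.

E[X] = 106 = 106.000.


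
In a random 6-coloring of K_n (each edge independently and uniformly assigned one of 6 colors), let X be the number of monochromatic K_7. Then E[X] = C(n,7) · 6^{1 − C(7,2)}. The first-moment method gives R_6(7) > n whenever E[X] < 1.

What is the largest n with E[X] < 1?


We need C(n, 7) · 6^{1 − 21} < 1, i.e. C(n, 7) < 6^{21 − 1} = 3656158440062976.
Check values of n near the boundary:
  n = 563: C(563, 7) = 3426622515769596; 3426622515769596 < 3656158440062976? YES
  n = 564: C(564, 7) = 3469685994423792; 3469685994423792 < 3656158440062976? YES
  n = 565: C(565, 7) = 3513212521235560; 3513212521235560 < 3656158440062976? YES
  n = 566: C(566, 7) = 3557206237959440; 3557206237959440 < 3656158440062976? YES
  n = 567: C(567, 7) = 3601671315933933; 3601671315933933 < 3656158440062976? YES
  n = 568: C(568, 7) = 3646611956239704; 3646611956239704 < 3656158440062976? YES
  n = 569: C(569, 7) = 3692032389858348; 3692032389858348 < 3656158440062976? NO
The largest n with C(n, 7) < 3656158440062976 is n = 568 (where E[X] = 16882462760369/16926659444736 ≈ 0.997). Hence R_6(7) > 568, i.e. R_6(7) ≥ 569.

Largest n = 568; hence R_6(7) > 568.


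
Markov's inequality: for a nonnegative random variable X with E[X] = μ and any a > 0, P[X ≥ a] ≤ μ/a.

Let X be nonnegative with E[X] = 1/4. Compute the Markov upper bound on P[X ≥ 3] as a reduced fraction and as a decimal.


μ = E[X] = 1/4, a = 3.
Markov: P[X ≥ 3] ≤ μ/a = (1/4)/3 = 1/12.
Numerically: ≈ 0.0833.
(Since a = 3 > μ = 0.2500, the bound 1/12 is < 1 and informative.)

P[X ≥ 3] ≤ 1/12 ≈ 0.0833.


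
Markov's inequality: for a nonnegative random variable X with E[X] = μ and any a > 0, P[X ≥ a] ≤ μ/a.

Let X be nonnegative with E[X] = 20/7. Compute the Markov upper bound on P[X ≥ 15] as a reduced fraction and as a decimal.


μ = E[X] = 20/7, a = 15.
Markov: P[X ≥ 15] ≤ μ/a = (20/7)/15 = 4/21.
Numerically: ≈ 0.190.
(Since a = 15 > μ = 2.857, the bound 4/21 is < 1 and informative.)

P[X ≥ 15] ≤ 4/21 ≈ 0.190.


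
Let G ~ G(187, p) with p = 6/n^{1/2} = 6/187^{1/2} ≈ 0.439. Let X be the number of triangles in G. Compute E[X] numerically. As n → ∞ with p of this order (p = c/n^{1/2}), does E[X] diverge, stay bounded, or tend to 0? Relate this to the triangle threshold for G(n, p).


Number of potential triangles: C(187, 3) = 1072445.
Each occurs with probability p³ ≈ (0.439)³ ≈ 8.44678e-02.
By linearity: E[X] = C(187, 3)·p³ ≈ 1072445 · 8.44678e-02 ≈ 90587.103.
Since α = 1/2 < 1, p = c/n^{1/2} ≫ 1/n is above the triangle threshold p ~ 1/n. Asymptotically E[X] ~ (c³/6)·n^{3(1−α)} = (6³/6)·n^{1.5} → ∞; triangles are abundant w.h.p.

E[X] ≈ 90587.103; in regime p = Θ(1/n^{1/2}) E[X] diverges (above the triangle threshold p ~ 1/n).


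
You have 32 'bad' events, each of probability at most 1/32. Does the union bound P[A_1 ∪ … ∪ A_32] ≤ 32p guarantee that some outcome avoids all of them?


Union bound: P[∪_{i=1}^{32} A_i] ≤ Σ_i P[A_i] ≤ 32·p = 32·(1/32) = 1.
Numerically: 1 ≈ 1.00000.
Is 1 < 1? NO.
Since the bound 1 is ≥ 1, the union bound is uninformative here; it does NOT by itself certify existence.

32·p = 1 ≈ 1.00000; existence NOT certified by the union bound.


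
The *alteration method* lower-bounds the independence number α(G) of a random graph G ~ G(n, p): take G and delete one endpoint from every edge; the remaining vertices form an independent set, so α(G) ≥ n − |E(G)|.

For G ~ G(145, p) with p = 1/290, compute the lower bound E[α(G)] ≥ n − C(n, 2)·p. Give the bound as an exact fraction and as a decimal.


E[|E(G)|] = C(145, 2)·p = 10440 · (1/290) = 36.
E[α(G)] ≥ n − E[|E(G)|] = 145 − 36 = 109.
Numerically: ≈ 109.000.
(This is only a lower bound; the true E[α(G)] may be larger.)

E[α(G)] ≥ 109 ≈ 109.000.


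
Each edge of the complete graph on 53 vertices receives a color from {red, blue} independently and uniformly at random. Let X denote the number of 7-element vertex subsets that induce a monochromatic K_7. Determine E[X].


Let X = Σ_S X_S over the C(53, 7) = 154143080 subsets S of size 7, where X_S = 1 if the K_7 on S is monochromatic.
For a fixed S, the K_7 on S has C(7, 2) = 21 edges. P[all 21 edges red] = (1/2)^21, and likewise for blue, so P[monochromatic] = 2·(1/2)^21 = 2^{1 − 21} = 1/1048576.
By linearity of expectation: E[X] = C(53, 7) · 2^{1 − 21} = 154143080 · 1/1048576 = 19267885/131072.
Numerically: E[X] ≈ 147.002296.

E[X] = C(53,7)·2^(1−C(7,2)) = 19267885/131072 ≈ 147.002296.


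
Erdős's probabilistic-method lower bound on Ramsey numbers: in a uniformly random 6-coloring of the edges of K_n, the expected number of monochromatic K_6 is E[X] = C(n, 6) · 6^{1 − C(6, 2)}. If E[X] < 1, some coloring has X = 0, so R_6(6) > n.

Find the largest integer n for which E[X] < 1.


We need C(n, 6) · 6^{1 − 15} < 1, i.e. C(n, 6) < 6^{15 − 1} = 78364164096.
Check values of n near the boundary:
  n = 192: C(192, 6) = 64300886496; 64300886496 < 78364164096? YES
  n = 193: C(193, 6) = 66364016544; 66364016544 < 78364164096? YES
  n = 194: C(194, 6) = 68482017072; 68482017072 < 78364164096? YES
  n = 195: C(195, 6) = 70656049360; 70656049360 < 78364164096? YES
  n = 196: C(196, 6) = 72887293024; 72887293024 < 78364164096? YES
  n = 197: C(197, 6) = 75176946208; 75176946208 < 78364164096? YES
  n = 198: C(198, 6) = 77526225777; 77526225777 < 78364164096? YES
  n = 199: C(199, 6) = 79936367511; 79936367511 < 78364164096? NO
  n = 200: C(200, 6) = 82408626300; 82408626300 < 78364164096? NO
The largest n with C(n, 6) < 78364164096 is n = 198 (where E[X] = 25842075259/26121388032 ≈ 0.98931). Hence R_6(6) > 198, i.e. R_6(6) ≥ 199.

Largest n = 198; hence R_6(6) > 198.


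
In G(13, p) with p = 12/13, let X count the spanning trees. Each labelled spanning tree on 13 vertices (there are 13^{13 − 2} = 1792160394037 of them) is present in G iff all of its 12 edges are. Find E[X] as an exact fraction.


K_13 has 13^{13 − 2} = 1792160394037 labelled spanning trees.
For each such spanning tree H, let X_H = 1 if all 12 edges of H are present in G. Then P[X_H = 1] = p^{12} = (12/13)^{12} = 8916100448256/23298085122481.
By linearity: E[X] = Σ_H E[X_H] = 1792160394037 · p^{12} = 1792160394037 · 8916100448256/23298085122481 = 8916100448256/13.
Numerically: E[X] ≈ 6.8585e+11.

E[X] = 1792160394037 · (12/13)^{12} = 8916100448256/13 ≈ 6.8585e+11.


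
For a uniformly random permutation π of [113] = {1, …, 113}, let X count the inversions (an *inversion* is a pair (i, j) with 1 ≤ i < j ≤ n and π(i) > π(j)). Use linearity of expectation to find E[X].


Write X = Σ X_I over the C(113, 2) = 6328 pairs i < j, with X_I the indicator of one inversion.
There are 6328 indicators.
For each fixed pair i < j, the values π(i) and π(j) are two distinct elements of {1, …, 113} in uniformly random order; by symmetry P[π(i) > π(j)] = 1/2.
By linearity: E[X] = 6328 · (1/2) = C(113, 2) · (1/2) = 6328/2 = 3164 ≈ 3164.0000.

E[X] = 3164 = 3164.0000.


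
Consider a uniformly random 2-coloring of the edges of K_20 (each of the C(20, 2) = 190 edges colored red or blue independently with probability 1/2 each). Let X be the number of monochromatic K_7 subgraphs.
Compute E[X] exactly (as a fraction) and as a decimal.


Let X = Σ_S X_S over the C(20, 7) = 77520 subsets S of size 7, where X_S = 1 if the K_7 on S is monochromatic.
For a fixed S, the K_7 on S has C(7, 2) = 21 edges. P[all 21 edges red] = (1/2)^21, and likewise for blue, so P[monochromatic] = 2·(1/2)^21 = 2^{1 − 21} = 1/1048576.
Summing: E[X] = C(20, 7) · 2^{1 − 21} = 77520 · 1/1048576 = 4845/65536.
Numerically: E[X] ≈ 0.074.

E[X] = C(20,7)·2^(1−C(7,2)) = 4845/65536 ≈ 0.074.


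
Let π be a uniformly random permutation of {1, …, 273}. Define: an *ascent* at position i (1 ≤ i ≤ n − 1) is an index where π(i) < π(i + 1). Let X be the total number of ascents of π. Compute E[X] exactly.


Write X = Σ X_I over i = 1, …, 272, with X_I the indicator of one ascent.
There are 272 indicators.
For each fixed i, the pair (π(i), π(i+1)) is a uniformly random ordered pair of distinct values from {1, …, 273}; by symmetry P[π(i) < π(i+1)] = 1/2.
By linearity: E[X] = 272 · (1/2) = (273 − 1) · (1/2) = 136 ≈ 136.00000.

E[X] = 136 = 136.00000.


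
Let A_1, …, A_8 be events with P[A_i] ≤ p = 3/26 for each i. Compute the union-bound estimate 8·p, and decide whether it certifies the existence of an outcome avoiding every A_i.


Union bound: P[∪_{i=1}^{8} A_i] ≤ Σ_i P[A_i] ≤ 8·p = 8·(3/26) = 12/13.
Numerically: 12/13 ≈ 0.923.
Is 12/13 < 1? YES.
Since P[∪ A_i] ≤ 12/13 < 1, the complement has P[∩ A_i^c] ≥ 1 − 12/13 = 1/13 > 0, so some outcome avoids every A_i.

8·p = 12/13 ≈ 0.923; existence CERTIFIED by the union bound.


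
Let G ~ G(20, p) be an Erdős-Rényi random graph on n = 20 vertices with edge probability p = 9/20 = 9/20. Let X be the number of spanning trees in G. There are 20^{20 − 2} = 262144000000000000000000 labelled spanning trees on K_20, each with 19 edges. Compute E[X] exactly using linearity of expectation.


K_20 has 20^{20 − 2} = 262144000000000000000000 labelled spanning trees.
For each such spanning tree H, let X_H = 1 if all 19 edges of H are present in G. Then P[X_H = 1] = p^{19} = (9/20)^{19} = 1350851717672992089/5242880000000000000000000.
Summing the indicators: E[X] = Σ_H E[X_H] = 262144000000000000000000 · p^{19} = 262144000000000000000000 · 1350851717672992089/5242880000000000000000000 = 1350851717672992089/20.
Numerically: E[X] ≈ 6.7543e+16.

E[X] = 262144000000000000000000 · (9/20)^{19} = 1350851717672992089/20 ≈ 6.7543e+16.


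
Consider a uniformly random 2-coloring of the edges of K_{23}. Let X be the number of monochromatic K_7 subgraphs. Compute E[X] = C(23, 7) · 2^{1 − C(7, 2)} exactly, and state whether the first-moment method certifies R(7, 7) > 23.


E[X] = C(23, 7) · 2^{1 − 21} = 245157 · 2^{−20} = 245157/1048576.
As a reduced fraction: E[X] = 245157/1048576 ≈ 0.234.
Is E[X] < 1? YES.
Since E[X] < 1, there exists a 2-coloring of K_{23} with no monochromatic K_7; hence R(7, 7) > 23.

E[X] = 245157/1048576 ≈ 0.234; E[X] < 1, so R(7, 7) > 23.


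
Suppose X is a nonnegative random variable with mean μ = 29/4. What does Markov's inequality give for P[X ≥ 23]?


μ = E[X] = 29/4, a = 23.
Markov: P[X ≥ 23] ≤ μ/a = (29/4)/23 = 29/92.
Numerically: ≈ 0.3152.
(Since a = 23 > μ = 7.2500, the bound 29/92 is < 1 and informative.)

P[X ≥ 23] ≤ 29/92 ≈ 0.3152.


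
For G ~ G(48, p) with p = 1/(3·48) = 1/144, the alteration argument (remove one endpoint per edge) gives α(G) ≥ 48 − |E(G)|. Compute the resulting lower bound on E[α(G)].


E[|E(G)|] = C(48, 2)·p = 1128 · (1/144) = 47/6.
E[α(G)] ≥ n − E[|E(G)|] = 48 − 47/6 = 241/6.
Numerically: ≈ 40.167.
(This is only a lower bound; the true E[α(G)] may be larger.)

E[α(G)] ≥ 241/6 ≈ 40.167.


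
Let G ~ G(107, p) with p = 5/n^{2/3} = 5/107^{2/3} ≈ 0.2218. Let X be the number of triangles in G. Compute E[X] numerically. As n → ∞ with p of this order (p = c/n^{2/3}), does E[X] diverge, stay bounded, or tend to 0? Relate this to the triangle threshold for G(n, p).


Number of potential triangles: C(107, 3) = 198485.
Each occurs with probability p³ ≈ (0.2218)³ ≈ 1.091798e-02.
By linearity: E[X] = C(107, 3)·p³ ≈ 198485 · 1.091798e-02 ≈ 2167.0561.
Since α = 2/3 < 1, p = c/n^{2/3} ≫ 1/n is above the triangle threshold p ~ 1/n. Asymptotically E[X] ~ (c³/6)·n^{3(1−α)} = (5³/6)·n^{1} → ∞; triangles are abundant w.h.p.

E[X] ≈ 2167.0561; in regime p = Θ(1/n^{2/3}) E[X] diverges (above the triangle threshold p ~ 1/n).


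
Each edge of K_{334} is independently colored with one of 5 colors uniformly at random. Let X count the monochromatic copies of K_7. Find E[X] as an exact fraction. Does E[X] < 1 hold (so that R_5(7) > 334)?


E[X] = C(334, 7) · 5^{1 − 21} = 86359460961576 · 5^{−20} = 86359460961576/95367431640625.
As a reduced fraction: E[X] = 86359460961576/95367431640625 ≈ 0.90554.
Is E[X] < 1? YES.
Since E[X] < 1, there exists a 5-coloring of K_{334} with no monochromatic K_7; hence R_5(7) > 334.

E[X] = 86359460961576/95367431640625 ≈ 0.90554; E[X] < 1, so R_5(7) > 334.


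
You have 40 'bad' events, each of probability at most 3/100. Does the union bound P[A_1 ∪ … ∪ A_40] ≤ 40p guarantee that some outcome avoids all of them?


Union bound: P[∪_{i=1}^{40} A_i] ≤ Σ_i P[A_i] ≤ 40·p = 40·(3/100) = 6/5.
Numerically: 6/5 ≈ 1.200.
Is 6/5 < 1? NO.
Since the bound 6/5 is ≥ 1, the union bound is uninformative here; it does NOT by itself certify existence.

40·p = 6/5 ≈ 1.200; existence NOT certified by the union bound.


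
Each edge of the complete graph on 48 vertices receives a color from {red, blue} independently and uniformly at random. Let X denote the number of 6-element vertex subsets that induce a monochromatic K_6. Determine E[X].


Let X = Σ_S X_S over the C(48, 6) = 12271512 subsets S of size 6, where X_S = 1 if the K_6 on S is monochromatic.
For a fixed S, the K_6 on S has C(6, 2) = 15 edges. P[all 15 edges red] = (1/2)^15, and likewise for blue, so P[monochromatic] = 2·(1/2)^15 = 2^{1 − 15} = 1/16384.
By linearity of expectation: E[X] = C(48, 6) · 2^{1 − 15} = 12271512 · 1/16384 = 1533939/2048.
Numerically: E[X] ≈ 748.994.

E[X] = C(48,6)·2^(1−C(6,2)) = 1533939/2048 ≈ 748.994.


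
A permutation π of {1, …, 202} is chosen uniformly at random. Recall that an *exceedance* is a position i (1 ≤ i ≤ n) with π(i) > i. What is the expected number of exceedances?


Write X = Σ_{i=1}^{202} X_i, where X_i = 1_{π(i) > i}.
For each fixed i, π(i) is uniform over {1, …, 202} (marginal of a uniform permutation), so P[π(i) > i] = (n − i)/n. Summing: Σ_{i=1}^{202} (n − i)/n = (0 + 1 + … + 201)/202 = 202(202 − 1)/(2·202) = (202 − 1)/2.
Hence E[X] = Σ_{i=1}^{202} (202 − i)/202 = 201/2 ≈ 100.50000.

E[X] = 201/2 = 100.50000.


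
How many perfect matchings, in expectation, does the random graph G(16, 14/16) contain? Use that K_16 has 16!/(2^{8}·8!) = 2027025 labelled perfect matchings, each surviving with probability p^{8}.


K_16 has 16!/(2^{8}·8!) = 2027025 labelled perfect matchings.
For each such perfect matching H, let X_H = 1 if all 8 edges of H are present in G. Then P[X_H = 1] = p^{8} = (7/8)^{8} = 5764801/16777216.
Summing the indicators: E[X] = Σ_H E[X_H] = 2027025 · p^{8} = 2027025 · 5764801/16777216 = 11685395747025/16777216.
Numerically: E[X] ≈ 6.965e+05.

E[X] = 2027025 · (7/8)^{8} = 11685395747025/16777216 ≈ 6.965e+05.


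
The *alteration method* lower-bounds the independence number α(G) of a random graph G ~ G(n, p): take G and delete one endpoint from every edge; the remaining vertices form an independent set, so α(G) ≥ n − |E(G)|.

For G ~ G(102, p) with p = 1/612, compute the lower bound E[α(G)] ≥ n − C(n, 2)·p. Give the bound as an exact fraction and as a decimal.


E[|E(G)|] = C(102, 2)·p = 5151 · (1/612) = 101/12.
E[α(G)] ≥ n − E[|E(G)|] = 102 − 101/12 = 1123/12.
Numerically: ≈ 93.583333.
(This is only a lower bound; the true E[α(G)] may be larger.)

E[α(G)] ≥ 1123/12 ≈ 93.583333.


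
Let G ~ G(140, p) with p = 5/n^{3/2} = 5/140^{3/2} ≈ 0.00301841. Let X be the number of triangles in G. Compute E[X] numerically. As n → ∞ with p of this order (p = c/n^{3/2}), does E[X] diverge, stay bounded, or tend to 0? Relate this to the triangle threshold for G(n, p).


Number of potential triangles: C(140, 3) = 447580.
Each occurs with probability p³ ≈ (0.00301841)³ ≈ 2.75000734e-08.
By linearity: E[X] = C(140, 3)·p³ ≈ 447580 · 2.75000734e-08 ≈ 0.012308.
Since α = 3/2 > 1, p = c/n^{3/2} = o(1/n) is below the triangle threshold p ~ 1/n. Asymptotically E[X] ~ (c³/6)·n^{3(1−α)} = (5³/6)·n^{-1.5} → 0, so by Markov's inequality G has no triangles w.h.p.

E[X] ≈ 0.012308; in regime p = Θ(1/n^{3/2}) E[X] tends to 0 (below the triangle threshold p ~ 1/n).


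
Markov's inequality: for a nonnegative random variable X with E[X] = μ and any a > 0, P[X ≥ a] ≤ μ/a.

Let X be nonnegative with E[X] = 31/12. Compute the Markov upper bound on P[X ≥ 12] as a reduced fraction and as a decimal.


μ = E[X] = 31/12, a = 12.
Markov: P[X ≥ 12] ≤ μ/a = (31/12)/12 = 31/144.
Numerically: ≈ 0.215.
(Since a = 12 > μ = 2.583, the bound 31/144 is < 1 and informative.)

P[X ≥ 12] ≤ 31/144 ≈ 0.215.


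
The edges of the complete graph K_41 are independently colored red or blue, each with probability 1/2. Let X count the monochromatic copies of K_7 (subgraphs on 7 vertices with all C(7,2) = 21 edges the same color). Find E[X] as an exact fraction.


Let X = Σ_S X_S over the C(41, 7) = 22481940 subsets S of size 7, where X_S = 1 if the K_7 on S is monochromatic.
For a fixed S, the K_7 on S has C(7, 2) = 21 edges. P[all 21 edges red] = (1/2)^21, and likewise for blue, so P[monochromatic] = 2·(1/2)^21 = 2^{1 − 21} = 1/1048576.
Summing: E[X] = C(41, 7) · 2^{1 − 21} = 22481940 · 1/1048576 = 5620485/262144.
Numerically: E[X] ≈ 21.44045.

E[X] = C(41,7)·2^(1−C(7,2)) = 5620485/262144 ≈ 21.44045.


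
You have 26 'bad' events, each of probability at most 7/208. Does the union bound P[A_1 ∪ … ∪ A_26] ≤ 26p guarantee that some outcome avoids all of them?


Union bound: P[∪_{i=1}^{26} A_i] ≤ Σ_i P[A_i] ≤ 26·p = 26·(7/208) = 7/8.
Numerically: 7/8 ≈ 0.87500.
Is 7/8 < 1? YES.
Since P[∪ A_i] ≤ 7/8 < 1, the complement has P[∩ A_i^c] ≥ 1 − 7/8 = 1/8 > 0, so some outcome avoids every A_i.

26·p = 7/8 ≈ 0.87500; existence CERTIFIED by the union bound.


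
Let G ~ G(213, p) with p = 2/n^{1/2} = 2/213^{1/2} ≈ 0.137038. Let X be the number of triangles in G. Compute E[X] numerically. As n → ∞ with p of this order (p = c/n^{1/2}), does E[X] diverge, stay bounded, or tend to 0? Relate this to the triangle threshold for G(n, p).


Number of potential triangles: C(213, 3) = 1587986.
Each occurs with probability p³ ≈ (0.137038)³ ≈ 2.57347872e-03.
By linearity: E[X] = C(213, 3)·p³ ≈ 1587986 · 2.57347872e-03 ≈ 4086.648182.
Since α = 1/2 < 1, p = c/n^{1/2} ≫ 1/n is above the triangle threshold p ~ 1/n. Asymptotically E[X] ~ (c³/6)·n^{3(1−α)} = (2³/6)·n^{1.5} → ∞; triangles are abundant w.h.p.

E[X] ≈ 4086.648182; in regime p = Θ(1/n^{1/2}) E[X] diverges (above the triangle threshold p ~ 1/n).


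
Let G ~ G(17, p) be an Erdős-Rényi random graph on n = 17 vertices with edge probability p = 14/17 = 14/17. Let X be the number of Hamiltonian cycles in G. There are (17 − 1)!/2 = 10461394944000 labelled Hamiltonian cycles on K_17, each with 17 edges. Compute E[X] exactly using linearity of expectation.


K_17 has (17 − 1)!/2 = 10461394944000 labelled Hamiltonian cycles.
For each such Hamiltonian cycle H, let X_H = 1 if all 17 edges of H are present in G. Then P[X_H = 1] = p^{17} = (14/17)^{17} = 30491346729331195904/827240261886336764177.
By linearity of expectation: E[X] = Σ_H E[X_H] = 10461394944000 · p^{17} = 10461394944000 · 30491346729331195904/827240261886336764177 = 318982020509976309331579109376000/827240261886336764177.
Numerically: E[X] ≈ 3.856e+11.

E[X] = 10461394944000 · (14/17)^{17} = 318982020509976309331579109376000/827240261886336764177 ≈ 3.856e+11.


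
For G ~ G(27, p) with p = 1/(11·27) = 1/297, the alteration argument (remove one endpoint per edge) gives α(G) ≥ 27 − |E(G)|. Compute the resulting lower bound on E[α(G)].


E[|E(G)|] = C(27, 2)·p = 351 · (1/297) = 13/11.
E[α(G)] ≥ n − E[|E(G)|] = 27 − 13/11 = 284/11.
Numerically: ≈ 25.81818.
(This is only a lower bound; the true E[α(G)] may be larger.)

E[α(G)] ≥ 284/11 ≈ 25.81818.


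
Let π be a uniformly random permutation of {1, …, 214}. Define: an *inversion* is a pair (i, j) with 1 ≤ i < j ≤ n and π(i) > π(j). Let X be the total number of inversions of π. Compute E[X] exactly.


Write X = Σ X_I over the C(214, 2) = 22791 pairs i < j, with X_I the indicator of one inversion.
There are 22791 indicators.
For each fixed pair i < j, the values π(i) and π(j) are two distinct elements of {1, …, 214} in uniformly random order; by symmetry P[π(i) > π(j)] = 1/2.
By linearity: E[X] = 22791 · (1/2) = C(214, 2) · (1/2) = 22791/2 = 22791/2 ≈ 11395.50000.

E[X] = 22791/2 = 11395.50000.


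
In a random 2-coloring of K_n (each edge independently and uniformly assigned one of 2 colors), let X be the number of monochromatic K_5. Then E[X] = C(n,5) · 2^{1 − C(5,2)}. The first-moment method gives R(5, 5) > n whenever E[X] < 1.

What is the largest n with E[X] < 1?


We need C(n, 5) · 2^{1 − 10} < 1, i.e. C(n, 5) < 2^{10 − 1} = 512.
Check values of n near the boundary:
  n = 9: C(9, 5) = 126; 126 < 512? YES
  n = 10: C(10, 5) = 252; 252 < 512? YES
  n = 11: C(11, 5) = 462; 462 < 512? YES
  n = 12: C(12, 5) = 792; 792 < 512? NO
  n = 13: C(13, 5) = 1287; 1287 < 512? NO
The largest n with C(n, 5) < 512 is n = 11 (where E[X] = 231/256 ≈ 0.902). Hence R(5, 5) > 11, i.e. R(5, 5) ≥ 12.

Largest n = 11; hence R(5, 5) > 11.


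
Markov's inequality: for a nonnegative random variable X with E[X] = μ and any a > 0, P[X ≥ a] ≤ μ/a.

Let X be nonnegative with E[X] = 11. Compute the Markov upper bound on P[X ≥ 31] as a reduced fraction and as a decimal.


μ = E[X] = 11, a = 31.
Markov: P[X ≥ 31] ≤ μ/a = (11)/31 = 11/31.
Numerically: ≈ 0.3548.
(Since a = 31 > μ = 11.0000, the bound 11/31 is < 1 and informative.)

P[X ≥ 31] ≤ 11/31 ≈ 0.3548.


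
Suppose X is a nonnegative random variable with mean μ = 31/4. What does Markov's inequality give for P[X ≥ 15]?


μ = E[X] = 31/4, a = 15.
Markov: P[X ≥ 15] ≤ μ/a = (31/4)/15 = 31/60.
Numerically: ≈ 0.51667.
(Since a = 15 > μ = 7.75000, the bound 31/60 is < 1 and informative.)

P[X ≥ 15] ≤ 31/60 ≈ 0.51667.


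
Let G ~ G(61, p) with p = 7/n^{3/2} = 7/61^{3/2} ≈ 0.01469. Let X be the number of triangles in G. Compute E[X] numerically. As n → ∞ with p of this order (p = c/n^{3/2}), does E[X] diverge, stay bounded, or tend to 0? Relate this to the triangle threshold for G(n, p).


Number of potential triangles: C(61, 3) = 35990.
Each occurs with probability p³ ≈ (0.01469)³ ≈ 3.171830e-06.
By linearity: E[X] = C(61, 3)·p³ ≈ 35990 · 3.171830e-06 ≈ 0.1142.
Since α = 3/2 > 1, p = c/n^{3/2} = o(1/n) is below the triangle threshold p ~ 1/n. Asymptotically E[X] ~ (c³/6)·n^{3(1−α)} = (7³/6)·n^{-1.5} → 0, so by Markov's inequality G has no triangles w.h.p.

E[X] ≈ 0.1142; in regime p = Θ(1/n^{3/2}) E[X] tends to 0 (below the triangle threshold p ~ 1/n).


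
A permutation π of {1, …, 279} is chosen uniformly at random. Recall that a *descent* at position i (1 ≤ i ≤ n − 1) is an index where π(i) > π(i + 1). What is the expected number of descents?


Write X = Σ X_I over i = 1, …, 278, with X_I the indicator of one descent.
There are 278 indicators.
For each fixed i, the pair (π(i), π(i+1)) is a uniformly random ordered pair of distinct values from {1, …, 279}; by symmetry P[π(i) > π(i+1)] = 1/2.
By linearity: E[X] = 278 · (1/2) = (279 − 1) · (1/2) = 139 ≈ 139.000000.

E[X] = 139 = 139.000000.


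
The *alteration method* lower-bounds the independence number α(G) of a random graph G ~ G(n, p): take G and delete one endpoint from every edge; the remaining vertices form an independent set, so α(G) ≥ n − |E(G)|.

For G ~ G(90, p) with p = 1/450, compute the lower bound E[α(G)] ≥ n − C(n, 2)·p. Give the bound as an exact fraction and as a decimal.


E[|E(G)|] = C(90, 2)·p = 4005 · (1/450) = 89/10.
E[α(G)] ≥ n − E[|E(G)|] = 90 − 89/10 = 811/10.
Numerically: ≈ 81.1000.
(This is only a lower bound; the true E[α(G)] may be larger.)

E[α(G)] ≥ 811/10 ≈ 81.1000.


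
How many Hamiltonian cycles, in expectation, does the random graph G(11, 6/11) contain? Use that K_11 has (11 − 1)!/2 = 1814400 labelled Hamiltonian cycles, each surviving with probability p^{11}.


K_11 has (11 − 1)!/2 = 1814400 labelled Hamiltonian cycles.
For each such Hamiltonian cycle H, let X_H = 1 if all 11 edges of H are present in G. Then P[X_H = 1] = p^{11} = (6/11)^{11} = 362797056/285311670611.
Summing the indicators: E[X] = Σ_H E[X_H] = 1814400 · p^{11} = 1814400 · 362797056/285311670611 = 658258978406400/285311670611.
Numerically: E[X] ≈ 2307.

E[X] = 1814400 · (6/11)^{11} = 658258978406400/285311670611 ≈ 2307.


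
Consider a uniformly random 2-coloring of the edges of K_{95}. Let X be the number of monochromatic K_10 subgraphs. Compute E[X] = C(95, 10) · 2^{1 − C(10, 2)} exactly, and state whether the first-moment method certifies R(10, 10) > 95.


E[X] = C(95, 10) · 2^{1 − 45} = 10104934117421 · 2^{−44} = 10104934117421/17592186044416.
As a reduced fraction: E[X] = 10104934117421/17592186044416 ≈ 0.5744.
Is E[X] < 1? YES.
Since E[X] < 1, there exists a 2-coloring of K_{95} with no monochromatic K_10; hence R(10, 10) > 95.

E[X] = 10104934117421/17592186044416 ≈ 0.5744; E[X] < 1, so R(10, 10) > 95.


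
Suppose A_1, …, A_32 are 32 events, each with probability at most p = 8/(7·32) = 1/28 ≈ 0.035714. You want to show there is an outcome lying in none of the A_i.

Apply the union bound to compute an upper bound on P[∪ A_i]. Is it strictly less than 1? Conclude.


Union bound: P[∪_{i=1}^{32} A_i] ≤ Σ_i P[A_i] ≤ 32·p = 32·(1/28) = 8/7.
Numerically: 8/7 ≈ 1.142857.
Is 8/7 < 1? NO.
Since the bound 8/7 is ≥ 1, the union bound is uninformative here; it does NOT by itself certify existence.

32·p = 8/7 ≈ 1.142857; existence NOT certified by the union bound.


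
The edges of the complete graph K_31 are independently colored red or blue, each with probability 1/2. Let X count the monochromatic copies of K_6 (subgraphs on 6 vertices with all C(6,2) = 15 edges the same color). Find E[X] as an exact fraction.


Let X = Σ_S X_S over the C(31, 6) = 736281 subsets S of size 6, where X_S = 1 if the K_6 on S is monochromatic.
For a fixed S, the K_6 on S has C(6, 2) = 15 edges. P[all 15 edges red] = (1/2)^15, and likewise for blue, so P[monochromatic] = 2·(1/2)^15 = 2^{1 − 15} = 1/16384.
By linearity: E[X] = C(31, 6) · 2^{1 − 15} = 736281 · 1/16384 = 736281/16384.
Numerically: E[X] ≈ 44.939026.

E[X] = C(31,6)·2^(1−C(6,2)) = 736281/16384 ≈ 44.939026.


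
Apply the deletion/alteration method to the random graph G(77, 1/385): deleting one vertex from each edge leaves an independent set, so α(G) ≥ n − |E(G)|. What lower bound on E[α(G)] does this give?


E[|E(G)|] = C(77, 2)·p = 2926 · (1/385) = 38/5.
E[α(G)] ≥ n − E[|E(G)|] = 77 − 38/5 = 347/5.
Numerically: ≈ 69.40000.
(This is only a lower bound; the true E[α(G)] may be larger.)

E[α(G)] ≥ 347/5 ≈ 69.40000.


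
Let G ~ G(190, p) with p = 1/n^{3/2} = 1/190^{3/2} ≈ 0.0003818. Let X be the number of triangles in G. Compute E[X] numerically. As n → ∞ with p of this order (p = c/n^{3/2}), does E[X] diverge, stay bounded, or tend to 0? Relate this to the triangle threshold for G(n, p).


Number of potential triangles: C(190, 3) = 1125180.
Each occurs with probability p³ ≈ (0.0003818)³ ≈ 5.566841e-11.
By linearity: E[X] = C(190, 3)·p³ ≈ 1125180 · 5.566841e-11 ≈ 0.0001.
Since α = 3/2 > 1, p = c/n^{3/2} = o(1/n) is below the triangle threshold p ~ 1/n. Asymptotically E[X] ~ (c³/6)·n^{3(1−α)} = (1³/6)·n^{-1.5} → 0, so by Markov's inequality G has no triangles w.h.p.

E[X] ≈ 0.0001; in regime p = Θ(1/n^{3/2}) E[X] tends to 0 (below the triangle threshold p ~ 1/n).


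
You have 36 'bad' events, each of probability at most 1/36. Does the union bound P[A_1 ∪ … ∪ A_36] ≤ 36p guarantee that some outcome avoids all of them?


Union bound: P[∪_{i=1}^{36} A_i] ≤ Σ_i P[A_i] ≤ 36·p = 36·(1/36) = 1.
Numerically: 1 ≈ 1.0000.
Is 1 < 1? NO.
Since the bound 1 is ≥ 1, the union bound is uninformative here; it does NOT by itself certify existence.

36·p = 1 ≈ 1.0000; existence NOT certified by the union bound.


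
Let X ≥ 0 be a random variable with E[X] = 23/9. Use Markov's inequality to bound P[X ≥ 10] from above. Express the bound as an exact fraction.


μ = E[X] = 23/9, a = 10.
Markov: P[X ≥ 10] ≤ μ/a = (23/9)/10 = 23/90.
Numerically: ≈ 0.25556.
(Since a = 10 > μ = 2.55556, the bound 23/90 is < 1 and informative.)

P[X ≥ 10] ≤ 23/90 ≈ 0.25556.


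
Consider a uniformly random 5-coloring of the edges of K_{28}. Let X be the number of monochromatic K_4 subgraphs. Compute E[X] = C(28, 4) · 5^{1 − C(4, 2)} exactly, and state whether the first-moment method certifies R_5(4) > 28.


E[X] = C(28, 4) · 5^{1 − 6} = 20475 · 5^{−5} = 20475/3125.
As a reduced fraction: E[X] = 819/125 ≈ 6.552000.
Is E[X] < 1? NO.
Since E[X] ≥ 1, the first-moment bound is inconclusive at n = 28; it does NOT by itself certify R_5(4) > 28.

E[X] = 819/125 ≈ 6.552000; E[X] ≥ 1; first-moment method inconclusive here.


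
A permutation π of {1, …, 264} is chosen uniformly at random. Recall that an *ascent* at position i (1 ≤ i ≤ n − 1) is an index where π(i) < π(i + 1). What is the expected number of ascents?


Write X = Σ X_I over i = 1, …, 263, with X_I the indicator of one ascent.
There are 263 indicators.
For each fixed i, the pair (π(i), π(i+1)) is a uniformly random ordered pair of distinct values from {1, …, 264}; by symmetry P[π(i) < π(i+1)] = 1/2.
By linearity: E[X] = 263 · (1/2) = (264 − 1) · (1/2) = 263/2 ≈ 131.50000.

E[X] = 263/2 = 131.50000.


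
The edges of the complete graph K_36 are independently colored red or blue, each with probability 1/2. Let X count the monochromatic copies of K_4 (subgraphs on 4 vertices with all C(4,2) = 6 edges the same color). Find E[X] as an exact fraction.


Let X = Σ_S X_S over the C(36, 4) = 58905 subsets S of size 4, where X_S = 1 if the K_4 on S is monochromatic.
For a fixed S, the K_4 on S has C(4, 2) = 6 edges. P[all 6 edges red] = (1/2)^6, and likewise for blue, so P[monochromatic] = 2·(1/2)^6 = 2^{1 − 6} = 1/32.
By linearity: E[X] = C(36, 4) · 2^{1 − 6} = 58905 · 1/32 = 58905/32.
Numerically: E[X] ≈ 1840.781250.

E[X] = C(36,4)·2^(1−C(4,2)) = 58905/32 ≈ 1840.781250.


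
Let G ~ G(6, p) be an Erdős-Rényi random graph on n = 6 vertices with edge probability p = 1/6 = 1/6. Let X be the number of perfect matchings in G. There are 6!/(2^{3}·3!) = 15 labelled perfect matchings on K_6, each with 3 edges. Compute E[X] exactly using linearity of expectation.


K_6 has 6!/(2^{3}·3!) = 15 labelled perfect matchings.
For each such perfect matching H, let X_H = 1 if all 3 edges of H are present in G. Then P[X_H = 1] = p^{3} = (1/6)^{3} = 1/216.
By linearity: E[X] = Σ_H E[X_H] = 15 · p^{3} = 15 · 1/216 = 5/72.
Numerically: E[X] ≈ 0.06944.

E[X] = 15 · (1/6)^{3} = 5/72 ≈ 0.06944.


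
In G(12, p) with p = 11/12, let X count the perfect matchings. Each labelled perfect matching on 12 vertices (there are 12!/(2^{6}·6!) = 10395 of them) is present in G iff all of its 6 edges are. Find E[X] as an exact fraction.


K_12 has 12!/(2^{6}·6!) = 10395 labelled perfect matchings.
For each such perfect matching H, let X_H = 1 if all 6 edges of H are present in G. Then P[X_H = 1] = p^{6} = (11/12)^{6} = 1771561/2985984.
By linearity of expectation: E[X] = Σ_H E[X_H] = 10395 · p^{6} = 10395 · 1771561/2985984 = 682050985/110592.
Numerically: E[X] ≈ 6167.27.

E[X] = 10395 · (11/12)^{6} = 682050985/110592 ≈ 6167.27.


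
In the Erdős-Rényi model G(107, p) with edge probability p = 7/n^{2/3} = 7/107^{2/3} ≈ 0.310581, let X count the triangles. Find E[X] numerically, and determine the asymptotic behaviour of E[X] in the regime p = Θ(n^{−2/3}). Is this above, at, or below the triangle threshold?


Number of potential triangles: C(107, 3) = 198485.
Each occurs with probability p³ ≈ (0.310581)³ ≈ 2.99589484e-02.
By linearity: E[X] = C(107, 3)·p³ ≈ 198485 · 2.99589484e-02 ≈ 5946.401869.
Since α = 2/3 < 1, p = c/n^{2/3} ≫ 1/n is above the triangle threshold p ~ 1/n. Asymptotically E[X] ~ (c³/6)·n^{3(1−α)} = (7³/6)·n^{1} → ∞; triangles are abundant w.h.p.

E[X] ≈ 5946.401869; in regime p = Θ(1/n^{2/3}) E[X] diverges (above the triangle threshold p ~ 1/n).


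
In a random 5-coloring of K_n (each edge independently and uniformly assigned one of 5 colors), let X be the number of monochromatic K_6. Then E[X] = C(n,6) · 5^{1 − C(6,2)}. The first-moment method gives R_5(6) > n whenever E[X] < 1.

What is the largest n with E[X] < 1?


We need C(n, 6) · 5^{1 − 15} < 1, i.e. C(n, 6) < 5^{15 − 1} = 6103515625.
Check values of n near the boundary:
  n = 125: C(125, 6) = 4690625500; 4690625500 < 6103515625? YES
  n = 126: C(126, 6) = 4925156775; 4925156775 < 6103515625? YES
  n = 127: C(127, 6) = 5169379425; 5169379425 < 6103515625? YES
  n = 128: C(128, 6) = 5423611200; 5423611200 < 6103515625? YES
  n = 129: C(129, 6) = 5688177600; 5688177600 < 6103515625? YES
  n = 130: C(130, 6) = 5963412000; 5963412000 < 6103515625? YES
  n = 131: C(131, 6) = 6249655776; 6249655776 < 6103515625? NO
The largest n with C(n, 6) < 6103515625 is n = 130 (where E[X] = 47707296/48828125 ≈ 0.97705). Hence R_5(6) > 130, i.e. R_5(6) ≥ 131.

Largest n = 130; hence R_5(6) > 130.


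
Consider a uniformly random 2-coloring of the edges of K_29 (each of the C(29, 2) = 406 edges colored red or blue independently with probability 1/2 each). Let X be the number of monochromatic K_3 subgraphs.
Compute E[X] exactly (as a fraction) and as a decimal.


Let X = Σ_S X_S over the C(29, 3) = 3654 subsets S of size 3, where X_S = 1 if the K_3 on S is monochromatic.
For a fixed S, the K_3 on S has C(3, 2) = 3 edges. P[all 3 edges red] = (1/2)^3, and likewise for blue, so P[monochromatic] = 2·(1/2)^3 = 2^{1 − 3} = 1/4.
Summing: E[X] = C(29, 3) · 2^{1 − 3} = 3654 · 1/4 = 1827/2.
Numerically: E[X] ≈ 913.5000.

E[X] = C(29,3)·2^(1−C(3,2)) = 1827/2 ≈ 913.5000.


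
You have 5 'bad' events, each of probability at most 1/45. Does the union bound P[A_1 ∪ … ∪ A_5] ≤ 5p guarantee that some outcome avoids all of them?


Union bound: P[∪_{i=1}^{5} A_i] ≤ Σ_i P[A_i] ≤ 5·p = 5·(1/45) = 1/9.
Numerically: 1/9 ≈ 0.1111111.
Is 1/9 < 1? YES.
Since P[∪ A_i] ≤ 1/9 < 1, the complement has P[∩ A_i^c] ≥ 1 − 1/9 = 8/9 > 0, so some outcome avoids every A_i.

5·p = 1/9 ≈ 0.1111111; existence CERTIFIED by the union bound.


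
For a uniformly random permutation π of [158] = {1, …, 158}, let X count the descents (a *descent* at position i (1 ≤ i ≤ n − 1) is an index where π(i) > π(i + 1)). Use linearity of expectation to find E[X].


Write X = Σ X_I over i = 1, …, 157, with X_I the indicator of one descent.
There are 157 indicators.
For each fixed i, the pair (π(i), π(i+1)) is a uniformly random ordered pair of distinct values from {1, …, 158}; by symmetry P[π(i) > π(i+1)] = 1/2.
By linearity: E[X] = 157 · (1/2) = (158 − 1) · (1/2) = 157/2 ≈ 78.5000.

E[X] = 157/2 = 78.5000.


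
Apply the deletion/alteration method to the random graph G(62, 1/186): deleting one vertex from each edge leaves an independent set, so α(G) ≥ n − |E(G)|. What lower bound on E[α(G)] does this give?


E[|E(G)|] = C(62, 2)·p = 1891 · (1/186) = 61/6.
E[α(G)] ≥ n − E[|E(G)|] = 62 − 61/6 = 311/6.
Numerically: ≈ 51.8333.
(This is only a lower bound; the true E[α(G)] may be larger.)

E[α(G)] ≥ 311/6 ≈ 51.8333.


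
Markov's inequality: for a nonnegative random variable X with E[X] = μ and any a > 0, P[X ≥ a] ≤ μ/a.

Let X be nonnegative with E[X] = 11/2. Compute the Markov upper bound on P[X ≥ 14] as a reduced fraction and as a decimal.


μ = E[X] = 11/2, a = 14.
Markov: P[X ≥ 14] ≤ μ/a = (11/2)/14 = 11/28.
Numerically: ≈ 0.3929.
(Since a = 14 > μ = 5.5000, the bound 11/28 is < 1 and informative.)

P[X ≥ 14] ≤ 11/28 ≈ 0.3929.


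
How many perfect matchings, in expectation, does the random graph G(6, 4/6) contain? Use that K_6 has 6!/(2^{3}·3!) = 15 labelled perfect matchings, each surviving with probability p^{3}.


K_6 has 6!/(2^{3}·3!) = 15 labelled perfect matchings.
For each such perfect matching H, let X_H = 1 if all 3 edges of H are present in G. Then P[X_H = 1] = p^{3} = (2/3)^{3} = 8/27.
By linearity: E[X] = Σ_H E[X_H] = 15 · p^{3} = 15 · 8/27 = 40/9.
Numerically: E[X] ≈ 4.44.

E[X] = 15 · (2/3)^{3} = 40/9 ≈ 4.44.
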